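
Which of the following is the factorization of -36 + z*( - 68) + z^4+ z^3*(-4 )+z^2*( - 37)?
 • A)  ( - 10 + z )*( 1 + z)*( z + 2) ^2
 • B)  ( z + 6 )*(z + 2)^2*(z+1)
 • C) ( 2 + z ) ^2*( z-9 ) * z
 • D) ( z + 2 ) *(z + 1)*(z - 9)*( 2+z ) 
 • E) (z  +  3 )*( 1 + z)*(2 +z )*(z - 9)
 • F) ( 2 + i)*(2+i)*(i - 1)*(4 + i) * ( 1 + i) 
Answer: D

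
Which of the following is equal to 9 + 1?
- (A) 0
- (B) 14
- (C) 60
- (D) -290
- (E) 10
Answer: E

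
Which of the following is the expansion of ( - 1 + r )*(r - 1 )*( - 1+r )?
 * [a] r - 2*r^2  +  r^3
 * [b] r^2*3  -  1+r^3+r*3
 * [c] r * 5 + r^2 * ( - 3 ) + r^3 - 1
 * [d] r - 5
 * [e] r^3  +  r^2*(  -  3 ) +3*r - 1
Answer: e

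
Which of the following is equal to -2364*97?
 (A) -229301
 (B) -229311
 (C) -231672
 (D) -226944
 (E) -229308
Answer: E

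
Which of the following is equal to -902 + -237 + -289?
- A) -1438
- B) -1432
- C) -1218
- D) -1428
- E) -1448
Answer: D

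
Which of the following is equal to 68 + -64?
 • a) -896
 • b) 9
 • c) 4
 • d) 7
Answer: c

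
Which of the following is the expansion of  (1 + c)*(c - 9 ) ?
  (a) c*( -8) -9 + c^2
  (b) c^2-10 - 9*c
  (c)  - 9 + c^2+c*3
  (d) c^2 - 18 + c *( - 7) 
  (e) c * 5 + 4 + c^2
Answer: a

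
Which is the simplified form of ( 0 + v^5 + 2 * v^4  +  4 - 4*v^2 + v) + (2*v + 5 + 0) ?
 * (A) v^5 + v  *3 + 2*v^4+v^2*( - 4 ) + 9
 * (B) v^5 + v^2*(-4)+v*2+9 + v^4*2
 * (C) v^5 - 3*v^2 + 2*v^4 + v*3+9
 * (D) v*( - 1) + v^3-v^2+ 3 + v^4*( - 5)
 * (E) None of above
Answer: A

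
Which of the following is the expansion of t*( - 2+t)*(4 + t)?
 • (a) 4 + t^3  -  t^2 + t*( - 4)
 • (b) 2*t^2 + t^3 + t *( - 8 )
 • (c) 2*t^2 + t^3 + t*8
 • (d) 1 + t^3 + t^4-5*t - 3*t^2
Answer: b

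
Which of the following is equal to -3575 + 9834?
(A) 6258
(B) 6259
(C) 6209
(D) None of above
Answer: B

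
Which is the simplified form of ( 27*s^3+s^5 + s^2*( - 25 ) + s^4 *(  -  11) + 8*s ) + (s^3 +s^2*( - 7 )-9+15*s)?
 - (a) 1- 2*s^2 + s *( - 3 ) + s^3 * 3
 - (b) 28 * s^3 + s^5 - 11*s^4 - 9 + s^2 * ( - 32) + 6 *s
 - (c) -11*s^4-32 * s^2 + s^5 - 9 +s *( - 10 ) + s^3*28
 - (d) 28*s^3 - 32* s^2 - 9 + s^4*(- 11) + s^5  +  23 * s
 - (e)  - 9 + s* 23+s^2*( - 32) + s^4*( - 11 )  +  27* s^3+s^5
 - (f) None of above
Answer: d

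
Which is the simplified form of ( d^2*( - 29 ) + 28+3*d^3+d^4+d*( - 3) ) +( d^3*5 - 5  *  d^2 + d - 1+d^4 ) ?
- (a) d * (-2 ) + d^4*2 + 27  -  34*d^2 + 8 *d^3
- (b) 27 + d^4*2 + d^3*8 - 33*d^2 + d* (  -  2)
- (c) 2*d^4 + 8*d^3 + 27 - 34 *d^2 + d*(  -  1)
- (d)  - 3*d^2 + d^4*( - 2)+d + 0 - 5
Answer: a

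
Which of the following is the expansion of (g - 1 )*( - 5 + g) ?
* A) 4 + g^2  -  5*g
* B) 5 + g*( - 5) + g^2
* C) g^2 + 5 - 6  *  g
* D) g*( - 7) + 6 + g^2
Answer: C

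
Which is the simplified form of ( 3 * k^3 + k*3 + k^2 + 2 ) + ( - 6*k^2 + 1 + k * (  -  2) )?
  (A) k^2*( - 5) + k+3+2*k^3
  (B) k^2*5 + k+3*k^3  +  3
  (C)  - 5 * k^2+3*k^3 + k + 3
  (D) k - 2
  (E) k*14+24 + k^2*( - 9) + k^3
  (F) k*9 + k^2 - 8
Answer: C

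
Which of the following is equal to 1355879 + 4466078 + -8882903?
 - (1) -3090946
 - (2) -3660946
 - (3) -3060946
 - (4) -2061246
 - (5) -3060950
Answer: 3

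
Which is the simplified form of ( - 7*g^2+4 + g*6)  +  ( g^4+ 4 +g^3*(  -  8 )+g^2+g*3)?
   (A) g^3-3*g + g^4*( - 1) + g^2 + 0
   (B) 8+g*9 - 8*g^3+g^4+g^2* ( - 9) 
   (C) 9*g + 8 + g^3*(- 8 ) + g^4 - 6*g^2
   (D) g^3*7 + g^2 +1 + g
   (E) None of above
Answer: C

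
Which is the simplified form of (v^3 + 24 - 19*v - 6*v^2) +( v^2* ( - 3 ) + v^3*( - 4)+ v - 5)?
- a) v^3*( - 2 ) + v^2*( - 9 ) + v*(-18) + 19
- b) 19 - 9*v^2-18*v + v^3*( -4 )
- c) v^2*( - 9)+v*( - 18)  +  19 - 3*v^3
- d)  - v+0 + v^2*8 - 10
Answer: c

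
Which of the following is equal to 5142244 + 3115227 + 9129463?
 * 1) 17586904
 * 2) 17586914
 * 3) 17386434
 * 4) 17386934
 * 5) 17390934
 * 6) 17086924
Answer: 4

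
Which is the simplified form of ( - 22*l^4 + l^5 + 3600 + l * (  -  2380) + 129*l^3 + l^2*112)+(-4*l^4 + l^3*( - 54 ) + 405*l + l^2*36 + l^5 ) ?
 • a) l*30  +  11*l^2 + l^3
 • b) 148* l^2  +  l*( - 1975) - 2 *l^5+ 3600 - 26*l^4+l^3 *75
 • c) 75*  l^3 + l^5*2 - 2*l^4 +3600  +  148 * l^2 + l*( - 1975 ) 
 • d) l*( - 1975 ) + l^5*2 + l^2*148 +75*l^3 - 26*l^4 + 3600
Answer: d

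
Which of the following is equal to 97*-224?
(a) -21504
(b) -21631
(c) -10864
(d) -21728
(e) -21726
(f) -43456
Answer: d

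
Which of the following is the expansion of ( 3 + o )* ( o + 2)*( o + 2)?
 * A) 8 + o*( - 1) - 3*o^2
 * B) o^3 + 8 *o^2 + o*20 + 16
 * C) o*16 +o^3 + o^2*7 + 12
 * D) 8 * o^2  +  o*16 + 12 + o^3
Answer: C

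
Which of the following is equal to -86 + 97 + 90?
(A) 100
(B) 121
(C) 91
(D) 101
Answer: D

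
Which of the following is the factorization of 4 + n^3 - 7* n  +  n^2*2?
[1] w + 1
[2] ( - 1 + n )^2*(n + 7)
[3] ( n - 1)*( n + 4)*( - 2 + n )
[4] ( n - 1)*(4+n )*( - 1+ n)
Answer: 4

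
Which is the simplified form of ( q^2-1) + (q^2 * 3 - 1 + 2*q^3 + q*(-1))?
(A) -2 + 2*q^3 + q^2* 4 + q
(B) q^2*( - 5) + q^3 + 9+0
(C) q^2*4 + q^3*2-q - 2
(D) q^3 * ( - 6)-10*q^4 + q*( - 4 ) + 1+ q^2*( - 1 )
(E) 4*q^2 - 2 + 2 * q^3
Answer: C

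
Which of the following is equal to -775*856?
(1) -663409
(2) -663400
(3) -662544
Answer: 2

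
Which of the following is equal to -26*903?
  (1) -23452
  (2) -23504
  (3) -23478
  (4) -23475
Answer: 3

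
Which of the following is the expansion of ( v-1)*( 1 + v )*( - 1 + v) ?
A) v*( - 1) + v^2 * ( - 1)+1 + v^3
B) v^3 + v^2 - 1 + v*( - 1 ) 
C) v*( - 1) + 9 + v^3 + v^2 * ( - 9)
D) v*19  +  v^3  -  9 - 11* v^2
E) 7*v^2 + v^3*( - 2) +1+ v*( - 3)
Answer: A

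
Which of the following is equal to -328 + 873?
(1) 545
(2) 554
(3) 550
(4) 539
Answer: 1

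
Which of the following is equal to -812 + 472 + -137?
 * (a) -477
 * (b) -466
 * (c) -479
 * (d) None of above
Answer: a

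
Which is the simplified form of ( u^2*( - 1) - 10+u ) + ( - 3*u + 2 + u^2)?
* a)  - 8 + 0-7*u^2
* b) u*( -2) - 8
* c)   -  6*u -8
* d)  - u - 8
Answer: b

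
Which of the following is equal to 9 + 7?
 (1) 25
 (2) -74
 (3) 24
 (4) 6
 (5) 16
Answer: 5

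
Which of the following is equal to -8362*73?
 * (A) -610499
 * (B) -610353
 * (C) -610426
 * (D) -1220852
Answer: C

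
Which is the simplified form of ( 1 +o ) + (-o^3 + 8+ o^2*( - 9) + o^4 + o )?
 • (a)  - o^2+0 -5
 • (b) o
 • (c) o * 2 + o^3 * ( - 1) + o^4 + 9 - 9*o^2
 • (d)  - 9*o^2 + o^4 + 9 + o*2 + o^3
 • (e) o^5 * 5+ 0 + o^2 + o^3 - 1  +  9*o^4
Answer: c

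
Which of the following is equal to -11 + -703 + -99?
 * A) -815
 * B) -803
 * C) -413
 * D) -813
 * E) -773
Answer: D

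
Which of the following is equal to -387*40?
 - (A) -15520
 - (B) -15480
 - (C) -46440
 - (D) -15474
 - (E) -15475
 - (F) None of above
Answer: B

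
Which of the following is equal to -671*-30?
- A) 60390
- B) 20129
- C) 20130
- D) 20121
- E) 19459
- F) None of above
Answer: C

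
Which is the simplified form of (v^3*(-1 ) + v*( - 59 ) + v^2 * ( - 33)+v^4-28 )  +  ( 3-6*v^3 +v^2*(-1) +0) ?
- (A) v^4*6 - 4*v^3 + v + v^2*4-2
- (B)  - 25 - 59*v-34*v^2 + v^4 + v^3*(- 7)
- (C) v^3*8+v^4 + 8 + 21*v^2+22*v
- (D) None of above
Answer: B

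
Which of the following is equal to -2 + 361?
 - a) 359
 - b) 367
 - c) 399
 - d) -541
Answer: a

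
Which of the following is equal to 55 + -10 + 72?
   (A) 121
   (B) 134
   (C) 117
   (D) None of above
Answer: C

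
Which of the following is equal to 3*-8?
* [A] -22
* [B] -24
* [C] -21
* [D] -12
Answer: B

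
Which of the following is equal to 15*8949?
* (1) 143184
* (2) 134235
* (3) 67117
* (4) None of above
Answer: 2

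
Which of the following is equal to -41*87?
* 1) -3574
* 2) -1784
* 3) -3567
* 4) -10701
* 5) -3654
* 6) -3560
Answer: 3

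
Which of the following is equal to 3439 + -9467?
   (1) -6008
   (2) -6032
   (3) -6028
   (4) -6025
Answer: 3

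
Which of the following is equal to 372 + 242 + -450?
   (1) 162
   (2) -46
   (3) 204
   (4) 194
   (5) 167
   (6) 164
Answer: 6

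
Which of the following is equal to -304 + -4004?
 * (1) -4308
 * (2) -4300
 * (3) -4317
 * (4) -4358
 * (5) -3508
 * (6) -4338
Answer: 1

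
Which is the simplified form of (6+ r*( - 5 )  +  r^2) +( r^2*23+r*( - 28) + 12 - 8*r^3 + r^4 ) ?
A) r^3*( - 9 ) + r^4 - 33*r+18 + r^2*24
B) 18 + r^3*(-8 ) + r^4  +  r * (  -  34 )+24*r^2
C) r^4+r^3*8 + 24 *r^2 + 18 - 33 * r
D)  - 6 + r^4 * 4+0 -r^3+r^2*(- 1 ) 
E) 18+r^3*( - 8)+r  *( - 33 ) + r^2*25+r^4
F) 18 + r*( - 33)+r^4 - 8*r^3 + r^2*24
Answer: F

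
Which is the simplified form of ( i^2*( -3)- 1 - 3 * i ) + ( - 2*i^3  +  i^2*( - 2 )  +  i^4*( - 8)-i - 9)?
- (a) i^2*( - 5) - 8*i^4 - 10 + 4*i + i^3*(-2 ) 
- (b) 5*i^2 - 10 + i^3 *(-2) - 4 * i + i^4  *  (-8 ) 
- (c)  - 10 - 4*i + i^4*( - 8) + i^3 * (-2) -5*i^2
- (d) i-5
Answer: c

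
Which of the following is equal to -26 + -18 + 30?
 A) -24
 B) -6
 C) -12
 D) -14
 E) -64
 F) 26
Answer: D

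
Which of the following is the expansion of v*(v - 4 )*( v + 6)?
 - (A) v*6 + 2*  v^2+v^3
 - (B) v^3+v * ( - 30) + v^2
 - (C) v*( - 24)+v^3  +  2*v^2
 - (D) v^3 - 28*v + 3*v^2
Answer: C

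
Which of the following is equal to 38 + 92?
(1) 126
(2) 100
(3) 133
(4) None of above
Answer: 4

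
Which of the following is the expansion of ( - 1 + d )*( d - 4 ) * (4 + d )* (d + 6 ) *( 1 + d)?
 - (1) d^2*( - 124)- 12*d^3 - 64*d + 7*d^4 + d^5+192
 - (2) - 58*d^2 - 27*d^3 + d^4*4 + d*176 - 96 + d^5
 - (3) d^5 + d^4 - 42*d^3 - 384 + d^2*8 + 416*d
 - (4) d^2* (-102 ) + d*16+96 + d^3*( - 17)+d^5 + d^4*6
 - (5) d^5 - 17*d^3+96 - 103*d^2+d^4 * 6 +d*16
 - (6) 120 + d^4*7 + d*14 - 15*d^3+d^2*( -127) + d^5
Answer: 4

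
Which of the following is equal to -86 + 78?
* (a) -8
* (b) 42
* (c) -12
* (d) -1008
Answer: a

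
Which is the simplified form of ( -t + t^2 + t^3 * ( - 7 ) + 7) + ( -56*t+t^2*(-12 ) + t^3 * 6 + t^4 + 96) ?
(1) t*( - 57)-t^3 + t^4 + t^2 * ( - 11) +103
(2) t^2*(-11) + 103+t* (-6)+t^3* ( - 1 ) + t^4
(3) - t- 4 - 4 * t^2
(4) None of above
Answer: 1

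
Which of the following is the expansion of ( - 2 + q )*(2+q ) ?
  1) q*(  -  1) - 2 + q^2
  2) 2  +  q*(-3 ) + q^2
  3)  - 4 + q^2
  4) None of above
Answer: 3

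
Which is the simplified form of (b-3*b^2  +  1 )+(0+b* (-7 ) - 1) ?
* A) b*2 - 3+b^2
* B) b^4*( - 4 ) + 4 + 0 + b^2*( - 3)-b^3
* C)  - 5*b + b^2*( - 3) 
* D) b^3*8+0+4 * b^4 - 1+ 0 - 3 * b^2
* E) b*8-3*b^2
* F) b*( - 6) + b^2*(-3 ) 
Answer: F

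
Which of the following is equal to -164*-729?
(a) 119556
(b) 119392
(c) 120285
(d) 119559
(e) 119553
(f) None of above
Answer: a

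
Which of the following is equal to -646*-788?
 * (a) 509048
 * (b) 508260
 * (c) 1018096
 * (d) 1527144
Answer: a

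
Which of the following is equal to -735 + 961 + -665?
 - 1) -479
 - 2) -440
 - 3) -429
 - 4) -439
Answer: 4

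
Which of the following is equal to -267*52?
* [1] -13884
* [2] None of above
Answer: 1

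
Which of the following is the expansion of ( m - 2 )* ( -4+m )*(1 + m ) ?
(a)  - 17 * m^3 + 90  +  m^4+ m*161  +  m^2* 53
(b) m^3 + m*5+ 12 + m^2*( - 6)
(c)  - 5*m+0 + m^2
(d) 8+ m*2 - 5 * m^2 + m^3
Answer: d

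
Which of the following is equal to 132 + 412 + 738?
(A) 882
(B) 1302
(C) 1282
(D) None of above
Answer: C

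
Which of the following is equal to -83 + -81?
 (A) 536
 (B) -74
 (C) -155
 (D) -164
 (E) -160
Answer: D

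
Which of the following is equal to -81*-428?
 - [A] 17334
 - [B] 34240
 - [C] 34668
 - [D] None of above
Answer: C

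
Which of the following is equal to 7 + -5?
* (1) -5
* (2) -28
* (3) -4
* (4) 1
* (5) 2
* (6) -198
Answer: 5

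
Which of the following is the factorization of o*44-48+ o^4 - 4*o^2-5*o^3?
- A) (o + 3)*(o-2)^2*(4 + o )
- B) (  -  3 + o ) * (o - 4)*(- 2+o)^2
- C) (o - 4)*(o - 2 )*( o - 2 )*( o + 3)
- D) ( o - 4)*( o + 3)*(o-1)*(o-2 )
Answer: C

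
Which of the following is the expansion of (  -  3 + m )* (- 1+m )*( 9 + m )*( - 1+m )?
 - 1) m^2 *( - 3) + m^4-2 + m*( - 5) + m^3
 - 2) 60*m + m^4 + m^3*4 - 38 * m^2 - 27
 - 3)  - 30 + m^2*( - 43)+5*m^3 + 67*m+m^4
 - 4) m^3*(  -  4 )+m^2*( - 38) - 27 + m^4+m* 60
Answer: 2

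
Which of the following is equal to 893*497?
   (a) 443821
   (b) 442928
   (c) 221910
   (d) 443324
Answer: a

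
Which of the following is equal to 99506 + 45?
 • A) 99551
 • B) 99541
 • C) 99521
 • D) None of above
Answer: A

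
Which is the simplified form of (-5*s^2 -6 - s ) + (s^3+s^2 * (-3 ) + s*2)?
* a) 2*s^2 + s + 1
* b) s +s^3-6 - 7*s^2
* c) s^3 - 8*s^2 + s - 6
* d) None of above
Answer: c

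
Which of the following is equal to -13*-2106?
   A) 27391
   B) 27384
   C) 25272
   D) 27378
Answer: D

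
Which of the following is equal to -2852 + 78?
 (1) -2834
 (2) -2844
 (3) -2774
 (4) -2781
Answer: 3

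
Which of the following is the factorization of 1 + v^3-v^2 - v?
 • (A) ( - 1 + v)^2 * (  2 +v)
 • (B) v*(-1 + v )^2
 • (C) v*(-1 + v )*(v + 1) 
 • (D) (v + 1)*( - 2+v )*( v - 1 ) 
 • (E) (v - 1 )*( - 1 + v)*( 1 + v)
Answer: E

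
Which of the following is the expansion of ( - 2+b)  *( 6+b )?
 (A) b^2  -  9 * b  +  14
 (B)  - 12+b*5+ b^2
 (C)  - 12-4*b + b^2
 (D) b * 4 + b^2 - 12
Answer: D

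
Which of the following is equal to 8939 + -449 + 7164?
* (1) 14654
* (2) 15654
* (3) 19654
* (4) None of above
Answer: 2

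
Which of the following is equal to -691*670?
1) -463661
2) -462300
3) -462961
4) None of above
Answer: 4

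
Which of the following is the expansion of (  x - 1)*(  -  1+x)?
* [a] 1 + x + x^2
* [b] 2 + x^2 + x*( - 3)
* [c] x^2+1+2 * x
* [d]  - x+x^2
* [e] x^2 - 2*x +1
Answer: e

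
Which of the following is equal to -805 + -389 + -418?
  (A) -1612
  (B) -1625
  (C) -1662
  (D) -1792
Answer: A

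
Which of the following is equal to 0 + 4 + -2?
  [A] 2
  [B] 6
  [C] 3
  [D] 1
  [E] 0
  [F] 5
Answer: A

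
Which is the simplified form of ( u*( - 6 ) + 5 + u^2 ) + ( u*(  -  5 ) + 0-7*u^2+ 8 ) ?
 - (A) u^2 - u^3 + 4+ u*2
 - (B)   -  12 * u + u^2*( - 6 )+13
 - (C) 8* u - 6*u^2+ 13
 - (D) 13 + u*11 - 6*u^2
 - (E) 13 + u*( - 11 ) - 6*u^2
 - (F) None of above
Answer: E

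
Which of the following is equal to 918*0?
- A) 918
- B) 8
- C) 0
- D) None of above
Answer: C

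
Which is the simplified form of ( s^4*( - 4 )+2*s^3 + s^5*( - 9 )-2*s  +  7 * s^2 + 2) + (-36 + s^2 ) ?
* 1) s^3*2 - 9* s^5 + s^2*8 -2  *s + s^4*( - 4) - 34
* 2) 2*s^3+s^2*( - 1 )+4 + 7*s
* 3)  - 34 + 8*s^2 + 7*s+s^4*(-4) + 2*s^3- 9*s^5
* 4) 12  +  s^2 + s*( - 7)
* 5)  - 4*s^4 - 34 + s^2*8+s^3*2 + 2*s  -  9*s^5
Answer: 1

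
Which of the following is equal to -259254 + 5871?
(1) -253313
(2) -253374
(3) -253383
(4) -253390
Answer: 3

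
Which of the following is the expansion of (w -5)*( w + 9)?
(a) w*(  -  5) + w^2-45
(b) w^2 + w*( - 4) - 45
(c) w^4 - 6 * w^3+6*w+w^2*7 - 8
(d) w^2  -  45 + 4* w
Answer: d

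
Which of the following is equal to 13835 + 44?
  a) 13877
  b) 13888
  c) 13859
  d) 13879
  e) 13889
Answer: d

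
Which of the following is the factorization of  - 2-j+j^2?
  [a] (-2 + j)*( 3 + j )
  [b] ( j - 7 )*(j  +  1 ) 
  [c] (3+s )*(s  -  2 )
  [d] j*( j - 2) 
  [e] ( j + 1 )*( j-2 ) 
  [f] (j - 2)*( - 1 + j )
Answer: e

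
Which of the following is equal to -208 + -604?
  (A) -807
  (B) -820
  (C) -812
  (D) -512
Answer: C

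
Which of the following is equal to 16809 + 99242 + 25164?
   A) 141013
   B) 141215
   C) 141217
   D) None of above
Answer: B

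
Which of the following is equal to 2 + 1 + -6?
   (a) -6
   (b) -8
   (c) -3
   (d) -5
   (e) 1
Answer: c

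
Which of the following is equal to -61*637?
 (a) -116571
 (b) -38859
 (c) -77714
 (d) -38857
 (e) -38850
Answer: d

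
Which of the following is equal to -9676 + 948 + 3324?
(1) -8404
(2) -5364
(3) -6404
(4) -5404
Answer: 4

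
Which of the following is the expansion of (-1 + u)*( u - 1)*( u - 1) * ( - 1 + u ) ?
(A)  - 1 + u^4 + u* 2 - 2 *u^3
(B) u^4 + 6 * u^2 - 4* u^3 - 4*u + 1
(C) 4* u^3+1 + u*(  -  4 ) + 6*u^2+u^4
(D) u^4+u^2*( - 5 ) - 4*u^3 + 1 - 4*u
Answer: B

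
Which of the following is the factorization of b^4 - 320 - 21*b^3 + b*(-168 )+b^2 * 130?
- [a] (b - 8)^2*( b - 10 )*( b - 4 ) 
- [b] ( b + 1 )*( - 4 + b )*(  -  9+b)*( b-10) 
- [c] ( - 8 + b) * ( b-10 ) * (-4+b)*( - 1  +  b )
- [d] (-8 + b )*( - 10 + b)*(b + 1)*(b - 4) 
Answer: d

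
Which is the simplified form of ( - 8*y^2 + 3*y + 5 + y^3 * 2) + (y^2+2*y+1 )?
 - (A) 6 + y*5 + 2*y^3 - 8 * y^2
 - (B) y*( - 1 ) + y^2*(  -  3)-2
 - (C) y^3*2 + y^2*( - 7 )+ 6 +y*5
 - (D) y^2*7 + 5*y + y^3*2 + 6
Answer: C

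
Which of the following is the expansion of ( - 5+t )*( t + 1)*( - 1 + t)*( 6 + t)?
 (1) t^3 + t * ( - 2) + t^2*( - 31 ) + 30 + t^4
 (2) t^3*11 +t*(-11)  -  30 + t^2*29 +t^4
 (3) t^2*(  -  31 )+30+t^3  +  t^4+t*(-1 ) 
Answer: 3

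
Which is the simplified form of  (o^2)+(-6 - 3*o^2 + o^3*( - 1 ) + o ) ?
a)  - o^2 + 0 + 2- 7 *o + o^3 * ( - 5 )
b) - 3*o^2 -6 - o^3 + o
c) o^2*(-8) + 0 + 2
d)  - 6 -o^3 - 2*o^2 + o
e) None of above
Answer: d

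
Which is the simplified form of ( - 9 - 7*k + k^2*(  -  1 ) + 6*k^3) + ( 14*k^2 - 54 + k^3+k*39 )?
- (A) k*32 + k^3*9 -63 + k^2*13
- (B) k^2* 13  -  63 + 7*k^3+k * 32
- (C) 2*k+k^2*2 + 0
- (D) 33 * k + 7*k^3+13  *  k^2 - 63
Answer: B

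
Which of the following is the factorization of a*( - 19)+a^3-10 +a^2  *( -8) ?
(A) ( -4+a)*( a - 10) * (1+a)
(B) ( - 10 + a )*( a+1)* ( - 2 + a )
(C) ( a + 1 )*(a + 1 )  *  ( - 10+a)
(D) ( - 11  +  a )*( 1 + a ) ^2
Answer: C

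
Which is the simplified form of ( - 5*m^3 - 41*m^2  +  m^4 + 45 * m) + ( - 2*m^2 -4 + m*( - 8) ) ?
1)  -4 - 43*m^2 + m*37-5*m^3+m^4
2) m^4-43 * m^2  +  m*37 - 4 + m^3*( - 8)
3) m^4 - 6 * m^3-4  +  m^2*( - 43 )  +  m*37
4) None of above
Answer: 1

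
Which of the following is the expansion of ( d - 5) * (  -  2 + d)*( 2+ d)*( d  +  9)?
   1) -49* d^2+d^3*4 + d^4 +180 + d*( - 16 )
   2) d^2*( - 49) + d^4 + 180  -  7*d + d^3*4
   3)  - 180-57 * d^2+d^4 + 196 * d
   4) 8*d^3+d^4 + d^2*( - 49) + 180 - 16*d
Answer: 1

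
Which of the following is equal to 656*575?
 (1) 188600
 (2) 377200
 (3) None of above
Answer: 2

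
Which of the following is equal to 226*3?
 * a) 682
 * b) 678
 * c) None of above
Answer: b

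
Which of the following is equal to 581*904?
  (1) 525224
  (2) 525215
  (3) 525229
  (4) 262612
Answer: 1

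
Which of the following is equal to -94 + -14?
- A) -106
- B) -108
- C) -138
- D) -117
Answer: B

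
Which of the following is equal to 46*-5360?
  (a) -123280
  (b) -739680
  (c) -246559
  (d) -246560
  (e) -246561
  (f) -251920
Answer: d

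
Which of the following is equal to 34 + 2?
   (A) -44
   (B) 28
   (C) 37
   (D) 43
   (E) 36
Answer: E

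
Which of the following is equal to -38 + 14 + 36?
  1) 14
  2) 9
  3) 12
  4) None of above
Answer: 3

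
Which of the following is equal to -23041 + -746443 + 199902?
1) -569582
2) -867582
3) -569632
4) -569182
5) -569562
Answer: 1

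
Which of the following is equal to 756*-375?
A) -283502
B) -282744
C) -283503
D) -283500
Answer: D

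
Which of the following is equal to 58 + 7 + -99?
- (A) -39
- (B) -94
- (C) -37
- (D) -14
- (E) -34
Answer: E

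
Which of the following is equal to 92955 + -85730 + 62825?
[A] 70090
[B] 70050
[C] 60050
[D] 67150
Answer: B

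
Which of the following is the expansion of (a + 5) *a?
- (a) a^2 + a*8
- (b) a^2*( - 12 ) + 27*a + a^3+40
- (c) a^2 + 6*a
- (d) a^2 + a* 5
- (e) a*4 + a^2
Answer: d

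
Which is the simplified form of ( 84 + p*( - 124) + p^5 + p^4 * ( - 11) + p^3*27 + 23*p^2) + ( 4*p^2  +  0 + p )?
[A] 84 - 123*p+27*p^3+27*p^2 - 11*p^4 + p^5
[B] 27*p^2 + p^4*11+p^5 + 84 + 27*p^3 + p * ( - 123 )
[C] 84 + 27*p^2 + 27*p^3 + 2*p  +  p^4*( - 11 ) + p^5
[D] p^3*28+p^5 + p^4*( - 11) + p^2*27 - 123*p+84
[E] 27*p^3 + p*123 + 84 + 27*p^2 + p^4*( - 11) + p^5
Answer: A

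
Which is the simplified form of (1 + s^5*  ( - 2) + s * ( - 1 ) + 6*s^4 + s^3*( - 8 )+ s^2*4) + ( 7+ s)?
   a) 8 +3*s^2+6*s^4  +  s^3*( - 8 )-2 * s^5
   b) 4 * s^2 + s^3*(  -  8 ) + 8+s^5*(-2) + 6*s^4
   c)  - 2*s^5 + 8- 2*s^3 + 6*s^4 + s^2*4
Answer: b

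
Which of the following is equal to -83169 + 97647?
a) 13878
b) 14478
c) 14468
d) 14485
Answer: b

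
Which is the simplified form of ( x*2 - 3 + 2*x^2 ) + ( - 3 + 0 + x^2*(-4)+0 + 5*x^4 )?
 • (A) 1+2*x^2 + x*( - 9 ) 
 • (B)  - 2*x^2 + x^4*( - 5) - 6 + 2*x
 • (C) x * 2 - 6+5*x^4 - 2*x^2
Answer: C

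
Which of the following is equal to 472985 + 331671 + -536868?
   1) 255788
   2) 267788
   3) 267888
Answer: 2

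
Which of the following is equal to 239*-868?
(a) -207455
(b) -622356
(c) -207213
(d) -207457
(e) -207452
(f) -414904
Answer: e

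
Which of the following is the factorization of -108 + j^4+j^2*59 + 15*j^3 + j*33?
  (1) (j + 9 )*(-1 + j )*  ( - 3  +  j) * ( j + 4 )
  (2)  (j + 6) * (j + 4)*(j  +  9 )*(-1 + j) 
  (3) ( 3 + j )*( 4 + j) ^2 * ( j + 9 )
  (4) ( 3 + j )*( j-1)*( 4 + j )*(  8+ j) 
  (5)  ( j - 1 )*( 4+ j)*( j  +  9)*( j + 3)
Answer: 5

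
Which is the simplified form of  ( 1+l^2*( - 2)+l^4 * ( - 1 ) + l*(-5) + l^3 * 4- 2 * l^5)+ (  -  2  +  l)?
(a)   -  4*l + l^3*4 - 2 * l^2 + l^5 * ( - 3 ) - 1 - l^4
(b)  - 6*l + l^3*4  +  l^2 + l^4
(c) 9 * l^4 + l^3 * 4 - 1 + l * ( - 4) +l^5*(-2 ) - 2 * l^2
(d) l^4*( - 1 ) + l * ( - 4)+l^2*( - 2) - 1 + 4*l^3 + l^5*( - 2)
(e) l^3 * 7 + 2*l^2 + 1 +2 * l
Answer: d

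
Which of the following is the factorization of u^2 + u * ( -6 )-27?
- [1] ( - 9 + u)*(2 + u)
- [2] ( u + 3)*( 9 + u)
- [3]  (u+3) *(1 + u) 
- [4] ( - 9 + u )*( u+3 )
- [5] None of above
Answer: 4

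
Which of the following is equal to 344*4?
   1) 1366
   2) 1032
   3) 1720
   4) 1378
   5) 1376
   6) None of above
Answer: 5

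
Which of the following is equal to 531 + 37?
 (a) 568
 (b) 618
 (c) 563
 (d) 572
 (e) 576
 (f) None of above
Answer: a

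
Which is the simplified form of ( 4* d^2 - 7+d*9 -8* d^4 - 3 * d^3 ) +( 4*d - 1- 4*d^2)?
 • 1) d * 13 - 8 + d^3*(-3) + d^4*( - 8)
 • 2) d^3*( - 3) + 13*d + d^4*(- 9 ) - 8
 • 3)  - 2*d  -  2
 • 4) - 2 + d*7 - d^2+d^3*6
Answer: 1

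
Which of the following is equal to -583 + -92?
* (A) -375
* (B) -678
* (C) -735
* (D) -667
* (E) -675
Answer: E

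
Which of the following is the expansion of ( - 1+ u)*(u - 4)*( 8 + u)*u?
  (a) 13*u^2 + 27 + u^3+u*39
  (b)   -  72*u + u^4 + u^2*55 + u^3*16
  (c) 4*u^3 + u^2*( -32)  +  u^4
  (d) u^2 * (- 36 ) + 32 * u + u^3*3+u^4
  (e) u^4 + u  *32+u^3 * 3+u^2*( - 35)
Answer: d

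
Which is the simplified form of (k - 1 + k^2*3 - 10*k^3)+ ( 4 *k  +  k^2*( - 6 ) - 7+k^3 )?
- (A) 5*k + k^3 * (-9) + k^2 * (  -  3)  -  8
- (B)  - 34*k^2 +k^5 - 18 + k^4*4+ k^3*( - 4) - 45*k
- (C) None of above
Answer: A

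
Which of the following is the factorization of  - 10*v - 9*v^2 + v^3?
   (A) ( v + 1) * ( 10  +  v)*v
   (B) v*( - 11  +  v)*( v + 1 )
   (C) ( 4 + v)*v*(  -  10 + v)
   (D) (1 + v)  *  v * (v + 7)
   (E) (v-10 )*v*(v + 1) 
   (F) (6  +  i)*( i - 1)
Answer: E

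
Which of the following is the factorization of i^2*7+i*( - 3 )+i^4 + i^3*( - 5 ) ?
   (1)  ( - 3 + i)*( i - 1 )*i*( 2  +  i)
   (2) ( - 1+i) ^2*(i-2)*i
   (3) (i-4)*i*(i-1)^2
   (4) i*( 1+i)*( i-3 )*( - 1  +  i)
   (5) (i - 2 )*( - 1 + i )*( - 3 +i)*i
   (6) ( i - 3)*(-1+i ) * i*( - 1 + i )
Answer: 6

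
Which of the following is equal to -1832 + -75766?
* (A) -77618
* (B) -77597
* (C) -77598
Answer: C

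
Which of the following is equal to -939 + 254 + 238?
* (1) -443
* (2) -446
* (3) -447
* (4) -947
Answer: 3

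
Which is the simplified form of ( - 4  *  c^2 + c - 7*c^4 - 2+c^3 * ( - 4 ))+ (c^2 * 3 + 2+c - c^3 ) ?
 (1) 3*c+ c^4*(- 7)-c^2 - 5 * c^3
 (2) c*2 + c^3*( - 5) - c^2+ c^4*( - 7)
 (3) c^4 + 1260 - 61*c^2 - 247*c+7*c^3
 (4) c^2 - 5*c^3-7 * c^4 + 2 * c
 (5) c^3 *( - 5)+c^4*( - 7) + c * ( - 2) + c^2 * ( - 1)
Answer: 2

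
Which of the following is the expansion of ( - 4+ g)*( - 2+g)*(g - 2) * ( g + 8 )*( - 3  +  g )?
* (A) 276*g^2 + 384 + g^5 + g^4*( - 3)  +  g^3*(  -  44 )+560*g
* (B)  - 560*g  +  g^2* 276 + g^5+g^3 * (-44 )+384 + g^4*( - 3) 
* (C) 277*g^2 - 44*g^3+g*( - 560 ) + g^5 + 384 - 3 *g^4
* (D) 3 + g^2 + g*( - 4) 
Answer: B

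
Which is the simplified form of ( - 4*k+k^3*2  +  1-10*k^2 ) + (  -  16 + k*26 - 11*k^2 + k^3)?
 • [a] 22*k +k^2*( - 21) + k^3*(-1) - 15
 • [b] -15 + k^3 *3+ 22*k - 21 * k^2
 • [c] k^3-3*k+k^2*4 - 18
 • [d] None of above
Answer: b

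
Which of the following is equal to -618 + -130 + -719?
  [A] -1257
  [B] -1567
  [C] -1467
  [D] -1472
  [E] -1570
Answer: C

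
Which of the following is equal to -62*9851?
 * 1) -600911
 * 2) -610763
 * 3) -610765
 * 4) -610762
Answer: 4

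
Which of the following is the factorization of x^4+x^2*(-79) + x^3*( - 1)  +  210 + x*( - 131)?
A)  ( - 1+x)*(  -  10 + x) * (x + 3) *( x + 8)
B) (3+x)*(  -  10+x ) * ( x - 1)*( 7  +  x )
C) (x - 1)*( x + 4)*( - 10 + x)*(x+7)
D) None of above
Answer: B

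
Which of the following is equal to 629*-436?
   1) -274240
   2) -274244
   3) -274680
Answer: 2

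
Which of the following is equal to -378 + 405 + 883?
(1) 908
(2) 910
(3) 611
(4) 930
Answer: 2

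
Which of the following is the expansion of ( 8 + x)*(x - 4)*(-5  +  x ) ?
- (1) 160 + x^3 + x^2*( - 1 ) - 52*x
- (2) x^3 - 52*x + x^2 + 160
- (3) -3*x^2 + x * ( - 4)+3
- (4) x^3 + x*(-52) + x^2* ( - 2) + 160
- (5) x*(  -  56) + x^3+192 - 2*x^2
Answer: 1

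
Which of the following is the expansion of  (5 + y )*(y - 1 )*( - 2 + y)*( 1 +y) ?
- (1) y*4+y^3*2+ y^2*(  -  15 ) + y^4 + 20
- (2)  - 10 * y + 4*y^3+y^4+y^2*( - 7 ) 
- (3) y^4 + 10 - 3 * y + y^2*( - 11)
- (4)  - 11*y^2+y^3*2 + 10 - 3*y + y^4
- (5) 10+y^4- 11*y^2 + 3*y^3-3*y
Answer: 5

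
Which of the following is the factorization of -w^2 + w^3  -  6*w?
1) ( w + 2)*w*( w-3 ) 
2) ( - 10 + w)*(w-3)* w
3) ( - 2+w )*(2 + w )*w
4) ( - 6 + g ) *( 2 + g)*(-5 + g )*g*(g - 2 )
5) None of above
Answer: 1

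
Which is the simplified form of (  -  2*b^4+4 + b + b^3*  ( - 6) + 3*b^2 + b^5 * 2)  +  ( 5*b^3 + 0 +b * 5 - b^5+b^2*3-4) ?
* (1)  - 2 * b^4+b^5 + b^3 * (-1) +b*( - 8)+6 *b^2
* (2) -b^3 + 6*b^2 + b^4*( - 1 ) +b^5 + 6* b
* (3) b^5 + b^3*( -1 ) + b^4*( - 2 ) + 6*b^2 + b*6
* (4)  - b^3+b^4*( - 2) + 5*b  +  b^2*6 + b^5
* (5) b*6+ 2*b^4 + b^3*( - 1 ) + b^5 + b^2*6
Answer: 3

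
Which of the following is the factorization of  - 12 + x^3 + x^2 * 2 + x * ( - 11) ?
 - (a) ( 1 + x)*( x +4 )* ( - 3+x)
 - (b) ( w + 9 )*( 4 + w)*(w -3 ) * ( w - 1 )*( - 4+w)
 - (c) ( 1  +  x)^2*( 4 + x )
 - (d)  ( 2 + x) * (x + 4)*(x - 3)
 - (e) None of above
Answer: a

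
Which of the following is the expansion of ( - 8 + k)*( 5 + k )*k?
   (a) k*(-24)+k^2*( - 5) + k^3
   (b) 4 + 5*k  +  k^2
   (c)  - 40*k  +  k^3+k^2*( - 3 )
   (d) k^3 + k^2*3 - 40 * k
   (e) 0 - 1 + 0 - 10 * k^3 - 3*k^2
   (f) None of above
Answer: c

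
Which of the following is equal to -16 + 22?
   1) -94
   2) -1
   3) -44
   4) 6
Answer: 4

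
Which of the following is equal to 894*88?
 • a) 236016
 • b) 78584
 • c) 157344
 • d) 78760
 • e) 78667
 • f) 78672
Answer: f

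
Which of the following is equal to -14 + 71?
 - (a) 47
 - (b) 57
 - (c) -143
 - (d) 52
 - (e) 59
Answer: b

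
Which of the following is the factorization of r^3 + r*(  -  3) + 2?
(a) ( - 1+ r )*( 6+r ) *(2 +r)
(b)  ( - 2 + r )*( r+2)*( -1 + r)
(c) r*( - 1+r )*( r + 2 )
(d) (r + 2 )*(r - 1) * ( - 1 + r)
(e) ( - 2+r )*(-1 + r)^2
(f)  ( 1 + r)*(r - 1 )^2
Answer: d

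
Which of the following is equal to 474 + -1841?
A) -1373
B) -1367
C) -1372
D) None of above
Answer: B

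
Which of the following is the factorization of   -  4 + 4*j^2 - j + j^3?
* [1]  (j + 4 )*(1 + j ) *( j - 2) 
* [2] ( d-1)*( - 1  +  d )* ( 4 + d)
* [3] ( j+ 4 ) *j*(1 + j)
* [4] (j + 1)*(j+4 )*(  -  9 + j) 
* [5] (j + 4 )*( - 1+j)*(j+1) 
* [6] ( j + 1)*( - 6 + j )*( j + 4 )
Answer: 5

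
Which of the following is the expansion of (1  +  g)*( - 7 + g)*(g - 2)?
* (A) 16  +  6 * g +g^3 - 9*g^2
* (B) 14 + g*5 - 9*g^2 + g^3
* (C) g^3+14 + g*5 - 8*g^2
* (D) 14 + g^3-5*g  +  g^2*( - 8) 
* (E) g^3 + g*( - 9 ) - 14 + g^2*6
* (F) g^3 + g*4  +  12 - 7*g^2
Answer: C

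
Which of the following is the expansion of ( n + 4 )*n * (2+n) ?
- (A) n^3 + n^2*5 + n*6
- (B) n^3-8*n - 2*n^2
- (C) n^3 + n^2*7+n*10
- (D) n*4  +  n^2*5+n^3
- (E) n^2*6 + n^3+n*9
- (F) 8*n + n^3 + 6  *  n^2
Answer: F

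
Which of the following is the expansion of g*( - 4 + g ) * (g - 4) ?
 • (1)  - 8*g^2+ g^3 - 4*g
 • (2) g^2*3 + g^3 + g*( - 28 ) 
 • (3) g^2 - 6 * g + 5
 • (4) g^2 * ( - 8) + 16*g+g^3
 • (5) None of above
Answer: 4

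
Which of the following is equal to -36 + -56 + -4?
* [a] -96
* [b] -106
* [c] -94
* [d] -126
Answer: a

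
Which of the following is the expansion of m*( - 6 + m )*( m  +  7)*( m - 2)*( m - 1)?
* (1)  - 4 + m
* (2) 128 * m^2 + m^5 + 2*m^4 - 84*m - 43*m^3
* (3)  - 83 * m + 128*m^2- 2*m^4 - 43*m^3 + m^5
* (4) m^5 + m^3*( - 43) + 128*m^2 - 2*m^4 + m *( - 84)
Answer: 4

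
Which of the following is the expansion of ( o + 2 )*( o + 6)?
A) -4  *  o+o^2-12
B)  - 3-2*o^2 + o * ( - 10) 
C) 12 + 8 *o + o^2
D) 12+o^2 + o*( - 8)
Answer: C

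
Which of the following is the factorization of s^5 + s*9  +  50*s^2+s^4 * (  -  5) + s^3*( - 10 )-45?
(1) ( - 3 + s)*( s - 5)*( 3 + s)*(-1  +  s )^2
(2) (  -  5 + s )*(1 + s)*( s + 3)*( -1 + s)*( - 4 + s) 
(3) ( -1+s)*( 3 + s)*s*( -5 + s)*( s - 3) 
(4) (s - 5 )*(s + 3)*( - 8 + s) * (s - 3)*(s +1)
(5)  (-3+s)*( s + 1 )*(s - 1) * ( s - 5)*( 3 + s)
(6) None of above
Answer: 5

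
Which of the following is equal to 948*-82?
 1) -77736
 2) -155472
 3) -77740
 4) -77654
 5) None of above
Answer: 1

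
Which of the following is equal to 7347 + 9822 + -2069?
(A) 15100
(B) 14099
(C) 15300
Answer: A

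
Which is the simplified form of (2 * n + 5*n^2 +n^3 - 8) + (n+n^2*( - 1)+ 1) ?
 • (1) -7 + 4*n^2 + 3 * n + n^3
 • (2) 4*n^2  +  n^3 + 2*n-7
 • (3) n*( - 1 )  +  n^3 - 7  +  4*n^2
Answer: 1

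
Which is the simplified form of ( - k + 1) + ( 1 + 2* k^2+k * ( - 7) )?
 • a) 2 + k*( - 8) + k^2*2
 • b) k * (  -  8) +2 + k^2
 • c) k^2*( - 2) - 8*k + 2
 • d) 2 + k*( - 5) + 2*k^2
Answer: a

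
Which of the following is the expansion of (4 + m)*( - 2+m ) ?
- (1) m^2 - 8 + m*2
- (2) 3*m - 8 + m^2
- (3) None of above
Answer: 1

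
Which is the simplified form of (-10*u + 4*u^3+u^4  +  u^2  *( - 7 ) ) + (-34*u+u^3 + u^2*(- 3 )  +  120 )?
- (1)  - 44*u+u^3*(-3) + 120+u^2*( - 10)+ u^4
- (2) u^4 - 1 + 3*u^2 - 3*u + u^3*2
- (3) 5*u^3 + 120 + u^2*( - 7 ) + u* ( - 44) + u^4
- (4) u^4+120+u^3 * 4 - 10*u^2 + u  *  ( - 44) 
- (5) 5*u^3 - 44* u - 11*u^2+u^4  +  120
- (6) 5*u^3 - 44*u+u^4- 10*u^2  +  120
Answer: 6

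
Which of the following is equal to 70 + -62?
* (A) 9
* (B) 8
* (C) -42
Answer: B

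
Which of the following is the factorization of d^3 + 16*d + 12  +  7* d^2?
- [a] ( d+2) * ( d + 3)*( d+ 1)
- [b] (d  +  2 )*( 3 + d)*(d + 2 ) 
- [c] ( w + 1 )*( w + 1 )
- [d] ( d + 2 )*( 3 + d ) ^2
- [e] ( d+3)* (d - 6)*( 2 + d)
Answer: b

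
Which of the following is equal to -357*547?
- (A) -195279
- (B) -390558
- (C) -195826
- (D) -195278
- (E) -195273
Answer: A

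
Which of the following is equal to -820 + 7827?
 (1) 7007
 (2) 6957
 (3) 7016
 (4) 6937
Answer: 1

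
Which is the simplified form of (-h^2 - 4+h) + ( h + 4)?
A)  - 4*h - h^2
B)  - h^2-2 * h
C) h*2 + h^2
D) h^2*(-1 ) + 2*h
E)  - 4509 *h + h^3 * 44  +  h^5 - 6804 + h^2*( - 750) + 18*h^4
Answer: D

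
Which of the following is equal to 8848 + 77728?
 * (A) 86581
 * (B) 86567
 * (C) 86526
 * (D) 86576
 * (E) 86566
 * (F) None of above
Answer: D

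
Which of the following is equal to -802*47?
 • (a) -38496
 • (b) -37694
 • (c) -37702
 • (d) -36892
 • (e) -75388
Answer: b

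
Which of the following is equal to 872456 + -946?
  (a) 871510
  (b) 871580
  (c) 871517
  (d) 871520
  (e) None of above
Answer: a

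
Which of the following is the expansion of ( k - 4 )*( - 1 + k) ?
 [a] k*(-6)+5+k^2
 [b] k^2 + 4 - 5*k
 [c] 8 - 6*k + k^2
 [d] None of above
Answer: b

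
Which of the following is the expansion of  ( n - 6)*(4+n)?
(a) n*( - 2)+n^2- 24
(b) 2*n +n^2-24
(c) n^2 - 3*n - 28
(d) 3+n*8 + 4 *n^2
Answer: a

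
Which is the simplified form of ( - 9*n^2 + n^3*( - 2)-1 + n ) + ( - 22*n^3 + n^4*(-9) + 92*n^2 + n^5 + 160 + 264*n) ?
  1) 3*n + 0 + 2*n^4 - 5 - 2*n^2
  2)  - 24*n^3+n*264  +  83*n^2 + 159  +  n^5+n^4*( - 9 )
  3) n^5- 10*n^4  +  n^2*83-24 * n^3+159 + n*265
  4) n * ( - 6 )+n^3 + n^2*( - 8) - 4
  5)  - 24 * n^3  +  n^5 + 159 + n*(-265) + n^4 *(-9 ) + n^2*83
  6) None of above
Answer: 6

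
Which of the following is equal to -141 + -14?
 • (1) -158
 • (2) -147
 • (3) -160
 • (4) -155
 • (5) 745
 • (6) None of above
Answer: 4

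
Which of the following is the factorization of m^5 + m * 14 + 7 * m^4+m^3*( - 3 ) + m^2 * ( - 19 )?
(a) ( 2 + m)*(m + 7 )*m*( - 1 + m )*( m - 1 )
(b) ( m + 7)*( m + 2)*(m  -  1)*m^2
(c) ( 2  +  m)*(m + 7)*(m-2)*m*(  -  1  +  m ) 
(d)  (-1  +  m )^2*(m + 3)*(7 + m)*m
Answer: a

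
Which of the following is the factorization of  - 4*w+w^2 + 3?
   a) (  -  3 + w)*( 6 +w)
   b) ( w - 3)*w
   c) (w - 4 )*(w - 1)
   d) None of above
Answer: d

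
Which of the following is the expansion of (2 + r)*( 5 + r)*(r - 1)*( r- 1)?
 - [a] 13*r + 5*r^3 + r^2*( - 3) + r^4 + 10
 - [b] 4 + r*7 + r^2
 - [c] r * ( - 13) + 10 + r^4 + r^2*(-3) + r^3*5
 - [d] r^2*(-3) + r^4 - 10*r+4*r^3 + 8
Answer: c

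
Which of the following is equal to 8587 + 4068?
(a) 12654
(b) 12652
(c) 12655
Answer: c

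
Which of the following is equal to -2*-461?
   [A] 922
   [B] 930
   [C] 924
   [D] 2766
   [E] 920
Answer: A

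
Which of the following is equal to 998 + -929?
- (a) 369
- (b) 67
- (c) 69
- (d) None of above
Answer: c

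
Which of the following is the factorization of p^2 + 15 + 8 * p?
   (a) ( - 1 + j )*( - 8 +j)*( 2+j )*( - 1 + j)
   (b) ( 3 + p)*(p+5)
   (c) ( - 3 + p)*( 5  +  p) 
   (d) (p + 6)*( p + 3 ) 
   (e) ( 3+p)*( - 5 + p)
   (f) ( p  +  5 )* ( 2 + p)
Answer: b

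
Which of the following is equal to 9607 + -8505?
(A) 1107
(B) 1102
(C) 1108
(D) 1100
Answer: B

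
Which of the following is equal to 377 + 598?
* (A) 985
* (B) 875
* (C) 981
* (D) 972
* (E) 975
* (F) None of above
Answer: E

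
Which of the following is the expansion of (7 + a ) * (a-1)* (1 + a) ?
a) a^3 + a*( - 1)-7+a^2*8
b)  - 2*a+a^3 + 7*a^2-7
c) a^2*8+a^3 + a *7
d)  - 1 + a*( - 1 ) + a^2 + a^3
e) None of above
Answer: e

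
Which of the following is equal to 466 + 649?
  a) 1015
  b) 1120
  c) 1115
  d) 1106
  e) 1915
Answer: c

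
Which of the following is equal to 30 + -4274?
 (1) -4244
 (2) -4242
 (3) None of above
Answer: 1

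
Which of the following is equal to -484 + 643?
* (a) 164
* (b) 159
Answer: b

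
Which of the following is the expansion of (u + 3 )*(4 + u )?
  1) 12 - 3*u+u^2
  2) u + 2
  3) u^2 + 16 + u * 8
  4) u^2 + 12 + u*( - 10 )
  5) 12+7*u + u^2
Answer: 5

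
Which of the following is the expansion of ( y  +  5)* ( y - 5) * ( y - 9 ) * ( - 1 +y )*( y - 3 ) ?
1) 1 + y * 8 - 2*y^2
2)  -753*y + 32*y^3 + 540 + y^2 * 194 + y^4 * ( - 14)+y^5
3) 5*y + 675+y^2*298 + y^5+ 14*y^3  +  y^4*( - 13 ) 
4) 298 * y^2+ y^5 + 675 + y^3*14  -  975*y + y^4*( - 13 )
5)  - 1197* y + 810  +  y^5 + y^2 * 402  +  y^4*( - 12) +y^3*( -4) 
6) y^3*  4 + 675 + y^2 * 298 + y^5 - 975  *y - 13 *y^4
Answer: 4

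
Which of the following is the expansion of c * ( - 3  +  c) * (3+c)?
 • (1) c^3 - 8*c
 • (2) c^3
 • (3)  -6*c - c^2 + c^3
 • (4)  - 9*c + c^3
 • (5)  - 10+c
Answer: 4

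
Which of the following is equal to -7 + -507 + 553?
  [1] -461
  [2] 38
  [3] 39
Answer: 3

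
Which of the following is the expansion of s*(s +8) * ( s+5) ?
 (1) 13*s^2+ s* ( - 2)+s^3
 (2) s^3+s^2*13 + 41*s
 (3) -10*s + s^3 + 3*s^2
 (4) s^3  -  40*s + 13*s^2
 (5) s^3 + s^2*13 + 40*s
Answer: 5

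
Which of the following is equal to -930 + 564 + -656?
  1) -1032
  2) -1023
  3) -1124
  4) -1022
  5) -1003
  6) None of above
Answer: 4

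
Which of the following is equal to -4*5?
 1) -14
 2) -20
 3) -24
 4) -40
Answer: 2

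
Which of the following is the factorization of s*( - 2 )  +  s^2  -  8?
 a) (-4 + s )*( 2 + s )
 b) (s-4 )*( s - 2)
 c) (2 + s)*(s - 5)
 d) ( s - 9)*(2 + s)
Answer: a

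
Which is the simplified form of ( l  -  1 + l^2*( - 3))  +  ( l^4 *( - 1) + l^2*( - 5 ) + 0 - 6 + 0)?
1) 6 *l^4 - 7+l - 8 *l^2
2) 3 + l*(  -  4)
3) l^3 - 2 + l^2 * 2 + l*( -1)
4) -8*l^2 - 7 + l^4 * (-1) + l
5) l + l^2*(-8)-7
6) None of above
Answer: 4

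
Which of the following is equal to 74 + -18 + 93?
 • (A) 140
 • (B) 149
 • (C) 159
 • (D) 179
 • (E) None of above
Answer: B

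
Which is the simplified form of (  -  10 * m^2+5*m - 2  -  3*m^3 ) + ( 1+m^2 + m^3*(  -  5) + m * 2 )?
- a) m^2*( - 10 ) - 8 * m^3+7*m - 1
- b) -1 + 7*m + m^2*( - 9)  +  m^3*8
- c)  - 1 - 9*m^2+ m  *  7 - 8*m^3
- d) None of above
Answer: c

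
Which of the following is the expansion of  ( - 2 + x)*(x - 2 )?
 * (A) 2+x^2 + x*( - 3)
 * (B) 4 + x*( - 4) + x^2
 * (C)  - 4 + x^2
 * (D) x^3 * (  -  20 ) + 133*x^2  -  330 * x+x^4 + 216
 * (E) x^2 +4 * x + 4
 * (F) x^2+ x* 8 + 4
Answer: B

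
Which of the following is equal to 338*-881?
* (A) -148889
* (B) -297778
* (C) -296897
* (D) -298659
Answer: B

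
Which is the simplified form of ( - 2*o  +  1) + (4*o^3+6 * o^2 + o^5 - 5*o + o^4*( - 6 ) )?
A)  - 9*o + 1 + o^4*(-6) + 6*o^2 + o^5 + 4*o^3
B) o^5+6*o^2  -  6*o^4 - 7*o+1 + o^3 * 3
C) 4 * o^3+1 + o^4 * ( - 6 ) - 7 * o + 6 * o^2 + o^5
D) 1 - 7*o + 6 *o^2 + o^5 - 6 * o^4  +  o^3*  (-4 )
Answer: C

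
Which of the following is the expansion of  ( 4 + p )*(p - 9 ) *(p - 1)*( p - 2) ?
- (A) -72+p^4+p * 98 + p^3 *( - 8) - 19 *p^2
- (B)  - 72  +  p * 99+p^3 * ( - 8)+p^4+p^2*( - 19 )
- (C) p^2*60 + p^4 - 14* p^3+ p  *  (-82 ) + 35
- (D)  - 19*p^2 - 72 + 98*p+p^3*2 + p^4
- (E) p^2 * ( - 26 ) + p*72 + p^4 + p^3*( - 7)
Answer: A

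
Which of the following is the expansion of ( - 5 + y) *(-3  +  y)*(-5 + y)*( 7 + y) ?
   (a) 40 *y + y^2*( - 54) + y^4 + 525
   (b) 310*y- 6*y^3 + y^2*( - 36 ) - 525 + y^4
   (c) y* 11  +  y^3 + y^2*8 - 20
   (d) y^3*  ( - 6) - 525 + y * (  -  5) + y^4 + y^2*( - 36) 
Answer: b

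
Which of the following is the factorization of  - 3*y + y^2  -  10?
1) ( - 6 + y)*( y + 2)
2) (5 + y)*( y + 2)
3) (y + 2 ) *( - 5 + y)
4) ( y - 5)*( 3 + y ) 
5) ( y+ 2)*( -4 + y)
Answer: 3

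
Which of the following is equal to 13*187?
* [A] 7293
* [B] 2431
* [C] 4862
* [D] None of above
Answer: B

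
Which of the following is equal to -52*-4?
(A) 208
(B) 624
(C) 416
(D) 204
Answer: A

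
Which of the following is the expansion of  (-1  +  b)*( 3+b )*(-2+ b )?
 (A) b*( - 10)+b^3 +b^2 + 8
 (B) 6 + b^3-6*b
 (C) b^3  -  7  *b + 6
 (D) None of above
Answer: C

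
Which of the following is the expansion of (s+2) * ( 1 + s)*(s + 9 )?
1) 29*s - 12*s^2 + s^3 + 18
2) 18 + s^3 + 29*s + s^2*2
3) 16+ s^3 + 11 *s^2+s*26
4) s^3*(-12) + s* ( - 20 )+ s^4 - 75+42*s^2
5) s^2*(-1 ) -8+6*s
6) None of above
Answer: 6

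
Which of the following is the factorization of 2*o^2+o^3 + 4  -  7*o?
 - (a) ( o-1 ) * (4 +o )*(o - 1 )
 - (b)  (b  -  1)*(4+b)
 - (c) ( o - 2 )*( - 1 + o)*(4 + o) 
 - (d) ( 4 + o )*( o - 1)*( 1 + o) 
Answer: a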